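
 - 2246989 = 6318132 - 8565121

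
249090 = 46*5415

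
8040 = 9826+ -1786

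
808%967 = 808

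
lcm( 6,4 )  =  12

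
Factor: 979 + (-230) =749 = 7^1*107^1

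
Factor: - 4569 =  - 3^1 *1523^1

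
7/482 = 7/482 = 0.01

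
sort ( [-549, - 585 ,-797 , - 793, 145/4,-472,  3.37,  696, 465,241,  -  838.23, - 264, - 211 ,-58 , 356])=[-838.23, -797, -793,  -  585,  -  549,-472,- 264, - 211,-58,  3.37, 145/4,  241 , 356, 465, 696]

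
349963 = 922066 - 572103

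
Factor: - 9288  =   - 2^3*3^3 *43^1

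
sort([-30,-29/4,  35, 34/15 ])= [  -  30,  -  29/4, 34/15,  35]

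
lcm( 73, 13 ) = 949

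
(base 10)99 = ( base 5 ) 344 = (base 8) 143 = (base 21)4f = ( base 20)4J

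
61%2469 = 61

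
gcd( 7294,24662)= 2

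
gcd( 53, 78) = 1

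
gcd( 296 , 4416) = 8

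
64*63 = 4032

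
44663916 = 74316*601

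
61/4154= 61/4154 = 0.01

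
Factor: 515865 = 3^1*5^1  *7^1*17^3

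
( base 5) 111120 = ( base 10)3910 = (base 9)5324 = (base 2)111101000110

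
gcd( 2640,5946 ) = 6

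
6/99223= 6/99223 =0.00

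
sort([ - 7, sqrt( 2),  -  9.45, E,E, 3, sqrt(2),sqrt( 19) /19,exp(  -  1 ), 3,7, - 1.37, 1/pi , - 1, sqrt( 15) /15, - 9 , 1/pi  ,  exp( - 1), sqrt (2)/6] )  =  [ - 9.45, - 9, - 7, - 1.37, - 1,sqrt (19)/19, sqrt( 2 ) /6, sqrt ( 15) /15, 1/pi, 1/pi , exp(-1), exp( - 1) , sqrt( 2), sqrt(2 ),  E, E, 3, 3, 7] 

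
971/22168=971/22168=0.04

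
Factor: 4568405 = 5^1*523^1 * 1747^1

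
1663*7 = 11641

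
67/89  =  67/89 = 0.75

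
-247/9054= - 247/9054  =  -0.03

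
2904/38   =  76 + 8/19 =76.42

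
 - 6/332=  - 1 + 163/166=- 0.02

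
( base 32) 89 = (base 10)265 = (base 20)d5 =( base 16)109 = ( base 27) 9M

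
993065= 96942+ 896123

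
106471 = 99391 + 7080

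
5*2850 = 14250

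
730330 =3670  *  199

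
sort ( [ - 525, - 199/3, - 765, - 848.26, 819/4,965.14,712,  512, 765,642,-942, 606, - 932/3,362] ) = [-942, - 848.26, - 765,-525, - 932/3, - 199/3, 819/4,362, 512, 606, 642, 712, 765, 965.14 ] 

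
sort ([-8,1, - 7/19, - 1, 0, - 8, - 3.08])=[ - 8, - 8, - 3.08, - 1, - 7/19, 0,1]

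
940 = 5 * 188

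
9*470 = 4230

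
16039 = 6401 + 9638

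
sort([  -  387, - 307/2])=[ - 387, - 307/2]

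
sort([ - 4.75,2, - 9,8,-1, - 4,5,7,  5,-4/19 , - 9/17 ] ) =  [ - 9, - 4.75,-4,- 1, -9/17, - 4/19,2,  5, 5,7,8]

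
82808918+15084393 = 97893311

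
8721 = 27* 323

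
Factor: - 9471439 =- 9471439^1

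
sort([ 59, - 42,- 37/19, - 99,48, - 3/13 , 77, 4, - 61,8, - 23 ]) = [ -99,-61,-42, - 23,- 37/19, - 3/13, 4,8,  48, 59,77]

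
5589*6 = 33534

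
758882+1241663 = 2000545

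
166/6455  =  166/6455 = 0.03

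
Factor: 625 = 5^4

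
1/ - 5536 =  - 1/5536 = -0.00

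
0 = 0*7237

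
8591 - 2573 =6018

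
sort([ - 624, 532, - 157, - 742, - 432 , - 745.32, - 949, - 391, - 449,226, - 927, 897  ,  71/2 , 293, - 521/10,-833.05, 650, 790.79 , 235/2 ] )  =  [-949, - 927 , - 833.05, - 745.32, -742, - 624 , - 449, - 432, - 391, -157, - 521/10 , 71/2,  235/2,226, 293,532,650, 790.79,897]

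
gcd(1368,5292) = 36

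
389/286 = 1 + 103/286 = 1.36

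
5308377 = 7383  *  719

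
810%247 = 69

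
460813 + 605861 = 1066674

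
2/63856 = 1/31928 = 0.00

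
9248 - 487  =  8761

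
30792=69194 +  - 38402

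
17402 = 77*226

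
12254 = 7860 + 4394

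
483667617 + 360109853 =843777470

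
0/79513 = 0  =  0.00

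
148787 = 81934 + 66853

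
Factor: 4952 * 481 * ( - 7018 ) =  - 16716258416 = -2^4*11^2*13^1*29^1*37^1*619^1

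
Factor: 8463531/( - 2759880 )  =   - 2^(  -  3)*5^(-1) *19^1*109^( - 1) * 211^(-1)*148483^1  =  -  2821177/919960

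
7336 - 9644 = -2308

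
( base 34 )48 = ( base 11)121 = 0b10010000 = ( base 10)144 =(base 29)4S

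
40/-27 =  - 40/27= - 1.48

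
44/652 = 11/163= 0.07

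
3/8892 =1/2964 = 0.00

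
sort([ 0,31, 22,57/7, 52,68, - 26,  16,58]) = [ - 26,0,57/7, 16,22 , 31,  52,58, 68]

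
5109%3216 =1893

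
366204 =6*61034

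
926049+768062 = 1694111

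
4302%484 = 430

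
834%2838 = 834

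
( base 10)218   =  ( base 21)a8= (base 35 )68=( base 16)da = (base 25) 8i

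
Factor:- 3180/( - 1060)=3 = 3^1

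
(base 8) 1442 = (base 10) 802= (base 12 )56a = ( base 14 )414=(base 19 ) 244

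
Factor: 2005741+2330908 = 17^1*255097^1=4336649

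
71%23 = 2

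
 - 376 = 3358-3734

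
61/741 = 61/741 = 0.08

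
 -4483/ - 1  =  4483/1 = 4483.00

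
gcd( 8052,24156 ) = 8052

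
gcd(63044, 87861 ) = 1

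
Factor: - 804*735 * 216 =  - 2^5*3^5*5^1* 7^2 * 67^1 = - 127643040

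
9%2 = 1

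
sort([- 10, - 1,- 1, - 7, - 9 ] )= [ - 10,-9, - 7, - 1, - 1 ]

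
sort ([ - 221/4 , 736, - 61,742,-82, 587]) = [-82, - 61, - 221/4, 587,  736,  742 ]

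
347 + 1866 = 2213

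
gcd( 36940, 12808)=4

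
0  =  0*94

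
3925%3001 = 924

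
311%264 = 47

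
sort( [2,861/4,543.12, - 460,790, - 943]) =[-943,  -  460, 2,861/4,543.12, 790]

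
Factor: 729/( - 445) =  - 3^6*5^(-1)*89^(  -  1 ) 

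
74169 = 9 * 8241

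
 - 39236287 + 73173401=33937114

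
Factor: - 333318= - 2^1*3^1*73^1*761^1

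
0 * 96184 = 0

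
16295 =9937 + 6358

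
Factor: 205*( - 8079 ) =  - 3^1*5^1*41^1*2693^1 = -1656195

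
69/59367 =23/19789 = 0.00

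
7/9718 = 7/9718 =0.00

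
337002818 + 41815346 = 378818164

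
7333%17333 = 7333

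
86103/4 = 86103/4 = 21525.75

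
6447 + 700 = 7147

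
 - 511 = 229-740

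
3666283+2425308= 6091591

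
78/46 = 39/23 = 1.70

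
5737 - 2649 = 3088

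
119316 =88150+31166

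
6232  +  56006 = 62238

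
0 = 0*69448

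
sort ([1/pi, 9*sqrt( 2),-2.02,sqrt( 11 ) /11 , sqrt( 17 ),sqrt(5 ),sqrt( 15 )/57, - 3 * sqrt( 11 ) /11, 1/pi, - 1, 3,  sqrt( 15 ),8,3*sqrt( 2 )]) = [  -  2.02, - 1,-3*sqrt(11)/11 , sqrt( 15 ) /57, sqrt( 11)/11, 1/pi,1/pi,sqrt( 5 ),3, sqrt(15 ), sqrt(17 ), 3*sqrt( 2), 8, 9*sqrt (2)]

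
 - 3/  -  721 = 3/721 = 0.00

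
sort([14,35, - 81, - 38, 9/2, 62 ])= [ - 81, - 38,  9/2,14, 35, 62 ]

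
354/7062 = 59/1177 =0.05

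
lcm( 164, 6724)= 6724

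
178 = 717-539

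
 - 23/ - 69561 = 23/69561 =0.00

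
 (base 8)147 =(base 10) 103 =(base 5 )403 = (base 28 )3j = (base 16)67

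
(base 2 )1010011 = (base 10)83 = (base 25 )38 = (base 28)2R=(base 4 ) 1103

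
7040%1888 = 1376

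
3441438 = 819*4202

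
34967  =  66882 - 31915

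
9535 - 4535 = 5000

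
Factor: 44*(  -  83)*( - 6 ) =21912=   2^3* 3^1*11^1 * 83^1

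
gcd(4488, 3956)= 4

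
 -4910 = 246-5156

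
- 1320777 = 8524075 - 9844852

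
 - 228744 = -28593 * 8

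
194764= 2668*73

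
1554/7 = 222 = 222.00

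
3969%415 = 234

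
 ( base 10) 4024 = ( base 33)3mv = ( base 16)FB8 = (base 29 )4mm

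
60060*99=5945940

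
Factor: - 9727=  - 71^1*137^1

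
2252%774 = 704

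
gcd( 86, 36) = 2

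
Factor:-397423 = -13^1*19^1*1609^1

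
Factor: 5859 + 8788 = 97^1  *  151^1 = 14647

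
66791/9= 7421+2/9 = 7421.22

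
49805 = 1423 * 35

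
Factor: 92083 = 92083^1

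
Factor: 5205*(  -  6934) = -2^1 * 3^1*5^1*347^1*3467^1 = - 36091470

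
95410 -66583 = 28827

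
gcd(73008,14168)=8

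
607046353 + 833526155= 1440572508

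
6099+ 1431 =7530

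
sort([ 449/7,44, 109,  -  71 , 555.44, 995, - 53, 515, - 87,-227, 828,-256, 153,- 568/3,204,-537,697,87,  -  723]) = [  -  723,-537,  -  256, - 227, - 568/3,- 87,  -  71, - 53,44,449/7, 87,109, 153,  204, 515, 555.44  ,  697, 828,995 ] 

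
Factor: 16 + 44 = 2^2*3^1*5^1  =  60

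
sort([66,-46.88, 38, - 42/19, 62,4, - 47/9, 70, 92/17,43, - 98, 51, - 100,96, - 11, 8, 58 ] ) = [- 100, - 98,- 46.88 ,-11, - 47/9 ,-42/19,  4,92/17, 8, 38, 43, 51 , 58,  62, 66,  70,96 ]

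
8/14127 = 8/14127= 0.00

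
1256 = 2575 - 1319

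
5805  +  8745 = 14550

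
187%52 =31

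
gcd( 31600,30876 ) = 4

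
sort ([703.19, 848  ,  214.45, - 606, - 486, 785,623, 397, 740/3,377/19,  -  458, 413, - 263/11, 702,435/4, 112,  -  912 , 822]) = [  -  912,-606,- 486, - 458, - 263/11,377/19, 435/4, 112 , 214.45,740/3,397,413, 623, 702, 703.19, 785, 822, 848]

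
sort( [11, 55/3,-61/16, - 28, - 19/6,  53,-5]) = [ - 28, - 5, - 61/16, - 19/6,11,55/3,  53]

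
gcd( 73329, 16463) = 1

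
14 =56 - 42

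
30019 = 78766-48747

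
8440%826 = 180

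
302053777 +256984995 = 559038772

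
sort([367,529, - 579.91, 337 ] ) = [ - 579.91,337, 367,529]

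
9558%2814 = 1116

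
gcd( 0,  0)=0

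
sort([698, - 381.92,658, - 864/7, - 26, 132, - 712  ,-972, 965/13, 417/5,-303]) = [-972 ,-712, -381.92,- 303, - 864/7, - 26,965/13,  417/5, 132,  658,698] 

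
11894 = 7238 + 4656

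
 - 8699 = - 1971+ - 6728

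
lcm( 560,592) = 20720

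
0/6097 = 0 = 0.00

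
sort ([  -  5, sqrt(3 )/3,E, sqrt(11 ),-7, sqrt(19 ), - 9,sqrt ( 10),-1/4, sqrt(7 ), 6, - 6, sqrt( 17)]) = [-9, - 7 ,-6, - 5 ,  -  1/4, sqrt(3)/3, sqrt( 7 ), E,sqrt (10 ) , sqrt(11 ) , sqrt( 17), sqrt (19 ),  6 ]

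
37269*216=8050104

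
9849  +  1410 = 11259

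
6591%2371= 1849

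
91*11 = 1001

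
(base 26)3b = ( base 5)324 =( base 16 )59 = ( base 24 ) 3H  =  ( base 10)89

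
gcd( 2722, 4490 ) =2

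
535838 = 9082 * 59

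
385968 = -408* ( - 946) 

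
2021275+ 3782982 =5804257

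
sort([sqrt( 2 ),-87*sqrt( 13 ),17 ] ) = [- 87*sqrt( 13 ),sqrt(2 ), 17]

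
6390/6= 1065 = 1065.00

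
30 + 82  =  112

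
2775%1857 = 918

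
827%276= 275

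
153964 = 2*76982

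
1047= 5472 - 4425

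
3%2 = 1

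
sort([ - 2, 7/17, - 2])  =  [ - 2, -2, 7/17 ]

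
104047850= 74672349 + 29375501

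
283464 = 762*372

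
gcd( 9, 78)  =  3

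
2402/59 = 40 + 42/59 = 40.71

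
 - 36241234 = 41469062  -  77710296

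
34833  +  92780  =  127613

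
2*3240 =6480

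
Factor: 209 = 11^1 * 19^1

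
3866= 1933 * 2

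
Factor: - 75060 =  - 2^2 * 3^3*5^1*139^1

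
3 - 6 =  - 3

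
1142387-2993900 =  - 1851513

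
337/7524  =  337/7524 = 0.04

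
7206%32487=7206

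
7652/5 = 1530+2/5 = 1530.40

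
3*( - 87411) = - 262233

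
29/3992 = 29/3992 = 0.01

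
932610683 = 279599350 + 653011333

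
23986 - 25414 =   -  1428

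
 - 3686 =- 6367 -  - 2681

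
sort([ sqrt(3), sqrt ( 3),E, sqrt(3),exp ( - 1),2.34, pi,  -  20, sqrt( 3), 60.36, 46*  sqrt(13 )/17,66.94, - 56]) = [ - 56,-20,exp( - 1) , sqrt(3 ), sqrt(3), sqrt(3),sqrt( 3), 2.34,E, pi, 46*sqrt(13 ) /17, 60.36, 66.94] 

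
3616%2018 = 1598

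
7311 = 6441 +870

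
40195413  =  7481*5373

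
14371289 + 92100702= 106471991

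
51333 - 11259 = 40074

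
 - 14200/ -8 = 1775/1 = 1775.00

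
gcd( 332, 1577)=83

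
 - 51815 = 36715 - 88530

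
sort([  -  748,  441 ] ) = [-748, 441]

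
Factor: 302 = 2^1 * 151^1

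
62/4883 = 62/4883 = 0.01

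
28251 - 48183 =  - 19932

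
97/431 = 97/431  =  0.23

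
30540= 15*2036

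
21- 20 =1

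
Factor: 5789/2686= 2^(-1) *7^1*17^( - 1 )*79^( - 1)*827^1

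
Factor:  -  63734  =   - 2^1 * 11^1*2897^1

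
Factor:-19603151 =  - 19603151^1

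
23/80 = 23/80 = 0.29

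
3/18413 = 3/18413= 0.00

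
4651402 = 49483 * 94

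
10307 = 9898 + 409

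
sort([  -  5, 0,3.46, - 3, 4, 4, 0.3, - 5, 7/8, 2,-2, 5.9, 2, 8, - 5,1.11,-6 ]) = [ -6, - 5, - 5,-5, - 3, - 2,0,0.3, 7/8  ,  1.11,2,2,3.46,4,4, 5.9, 8 ]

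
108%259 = 108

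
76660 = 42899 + 33761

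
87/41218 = 87/41218= 0.00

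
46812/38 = 1231 + 17/19= 1231.89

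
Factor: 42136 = 2^3*23^1 *229^1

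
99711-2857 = 96854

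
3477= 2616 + 861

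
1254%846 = 408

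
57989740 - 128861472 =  - 70871732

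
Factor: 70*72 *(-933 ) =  - 4702320 = -  2^4*3^3*5^1*7^1*311^1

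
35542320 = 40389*880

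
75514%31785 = 11944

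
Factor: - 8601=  - 3^1*  47^1 * 61^1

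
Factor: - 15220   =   - 2^2*5^1 * 761^1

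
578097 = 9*64233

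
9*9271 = 83439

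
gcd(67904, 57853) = 1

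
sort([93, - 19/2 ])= [ - 19/2 , 93] 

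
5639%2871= 2768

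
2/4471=2/4471 = 0.00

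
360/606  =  60/101 = 0.59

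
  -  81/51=- 27/17=-  1.59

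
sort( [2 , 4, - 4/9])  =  [ - 4/9, 2,4]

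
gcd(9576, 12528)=72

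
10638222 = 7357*1446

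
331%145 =41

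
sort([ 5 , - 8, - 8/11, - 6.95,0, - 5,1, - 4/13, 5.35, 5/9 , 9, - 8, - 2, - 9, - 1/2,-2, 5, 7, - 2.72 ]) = [ - 9, - 8, - 8,-6.95, - 5, - 2.72, - 2, - 2,-8/11, - 1/2 , - 4/13, 0,5/9, 1, 5,5, 5.35,7,9 ]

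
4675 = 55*85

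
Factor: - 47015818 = -2^1*23^1*1022083^1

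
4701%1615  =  1471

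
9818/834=4909/417 = 11.77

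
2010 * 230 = 462300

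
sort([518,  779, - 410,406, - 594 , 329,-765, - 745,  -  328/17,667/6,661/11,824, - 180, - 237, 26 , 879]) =[ - 765, - 745, - 594, - 410, - 237 , - 180, - 328/17,26,661/11,667/6, 329,406, 518,779, 824,  879]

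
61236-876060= - 814824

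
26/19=26/19 = 1.37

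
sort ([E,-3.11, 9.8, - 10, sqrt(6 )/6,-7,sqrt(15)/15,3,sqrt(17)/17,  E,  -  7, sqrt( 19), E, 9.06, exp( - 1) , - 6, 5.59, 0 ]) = [-10, - 7, - 7, - 6, - 3.11,  0, sqrt( 17 ) /17 , sqrt( 15) /15 , exp(-1), sqrt ( 6)/6, E, E, E, 3, sqrt(19), 5.59, 9.06, 9.8 ] 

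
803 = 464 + 339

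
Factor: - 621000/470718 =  - 500/379 = -2^2* 5^3 * 379^( - 1 ) 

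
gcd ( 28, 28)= 28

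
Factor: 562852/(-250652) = -281^ (  -  1 )*631^1 = - 631/281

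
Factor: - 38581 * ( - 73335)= 2829337635 = 3^1*5^1*41^1 * 941^1*4889^1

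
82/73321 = 82/73321=0.00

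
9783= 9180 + 603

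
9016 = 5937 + 3079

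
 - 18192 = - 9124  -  9068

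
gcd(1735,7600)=5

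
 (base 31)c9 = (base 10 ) 381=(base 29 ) D4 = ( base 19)111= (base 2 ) 101111101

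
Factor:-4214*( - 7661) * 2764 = 2^3*7^2 * 43^1*47^1 * 163^1*691^1  =  89231466856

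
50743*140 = 7104020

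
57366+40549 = 97915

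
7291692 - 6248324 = 1043368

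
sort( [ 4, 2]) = [2,  4 ] 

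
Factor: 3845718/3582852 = 3321/3094 = 2^( - 1)*3^4*7^ ( - 1 )*  13^( - 1 )*17^(-1 ) * 41^1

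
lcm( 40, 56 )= 280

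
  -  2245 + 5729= 3484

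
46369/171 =46369/171= 271.16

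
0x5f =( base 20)4F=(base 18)55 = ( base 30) 35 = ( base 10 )95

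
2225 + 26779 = 29004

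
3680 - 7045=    - 3365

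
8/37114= 4/18557 = 0.00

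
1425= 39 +1386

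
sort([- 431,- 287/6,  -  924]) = [ -924, - 431,  -  287/6]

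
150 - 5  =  145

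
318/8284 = 159/4142 =0.04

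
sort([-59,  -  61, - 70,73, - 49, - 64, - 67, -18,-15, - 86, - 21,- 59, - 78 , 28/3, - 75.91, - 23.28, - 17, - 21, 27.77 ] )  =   [ - 86,-78, - 75.91,  -  70 , - 67, - 64, - 61, - 59, - 59, - 49,-23.28, - 21, - 21, - 18, - 17,-15,  28/3, 27.77,73]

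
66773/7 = 9539 =9539.00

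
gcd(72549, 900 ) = 9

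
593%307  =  286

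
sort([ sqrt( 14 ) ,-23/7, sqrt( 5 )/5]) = [ - 23/7, sqrt( 5)/5, sqrt( 14)]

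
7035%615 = 270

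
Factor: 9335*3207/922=2^( - 1 )*3^1*5^1*461^( - 1)*1069^1*1867^1 = 29937345/922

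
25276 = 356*71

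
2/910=1/455 = 0.00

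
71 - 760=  - 689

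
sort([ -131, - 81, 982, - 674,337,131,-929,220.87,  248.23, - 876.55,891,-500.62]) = [-929, - 876.55 , - 674 , - 500.62, - 131,-81,131,220.87, 248.23,337 , 891,982]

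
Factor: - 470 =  - 2^1*5^1*47^1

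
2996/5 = 2996/5=599.20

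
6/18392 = 3/9196 =0.00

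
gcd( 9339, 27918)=33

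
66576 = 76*876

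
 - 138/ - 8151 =46/2717 = 0.02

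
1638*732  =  1199016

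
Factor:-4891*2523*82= - 1011879426=- 2^1 * 3^1 *29^2*41^1 * 67^1 * 73^1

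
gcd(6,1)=1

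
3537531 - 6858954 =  - 3321423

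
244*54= 13176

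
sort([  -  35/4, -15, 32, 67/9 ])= [ - 15, - 35/4,67/9,  32] 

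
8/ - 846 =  - 1 + 419/423 = -  0.01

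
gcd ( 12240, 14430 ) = 30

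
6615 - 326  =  6289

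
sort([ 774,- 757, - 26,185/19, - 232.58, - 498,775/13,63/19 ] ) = [-757 , - 498, - 232.58, - 26, 63/19, 185/19, 775/13, 774]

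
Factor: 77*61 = 4697 = 7^1*11^1*61^1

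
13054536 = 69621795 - 56567259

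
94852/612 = 154 + 151/153 = 154.99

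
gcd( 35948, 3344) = 836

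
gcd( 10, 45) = 5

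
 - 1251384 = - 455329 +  - 796055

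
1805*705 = 1272525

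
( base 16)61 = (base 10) 97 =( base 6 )241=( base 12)81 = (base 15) 67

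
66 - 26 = 40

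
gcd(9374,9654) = 2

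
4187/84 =4187/84  =  49.85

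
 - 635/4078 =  - 635/4078= - 0.16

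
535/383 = 1 + 152/383=1.40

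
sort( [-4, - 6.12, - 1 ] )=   [ - 6.12,  -  4, - 1]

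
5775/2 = 5775/2= 2887.50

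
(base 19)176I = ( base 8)22456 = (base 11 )7173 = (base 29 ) B96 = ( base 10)9518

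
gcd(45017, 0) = 45017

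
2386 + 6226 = 8612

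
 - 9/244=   -  1+235/244= - 0.04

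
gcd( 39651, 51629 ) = 1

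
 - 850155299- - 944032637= 93877338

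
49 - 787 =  - 738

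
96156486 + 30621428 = 126777914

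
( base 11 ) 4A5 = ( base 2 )1001010111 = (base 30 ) JT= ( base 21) 17B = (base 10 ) 599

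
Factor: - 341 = - 11^1*31^1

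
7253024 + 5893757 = 13146781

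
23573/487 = 23573/487=48.40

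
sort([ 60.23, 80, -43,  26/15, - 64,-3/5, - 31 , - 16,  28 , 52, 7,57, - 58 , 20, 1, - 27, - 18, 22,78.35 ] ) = [ - 64,  -  58, - 43, - 31, - 27, - 18,  -  16,-3/5,  1, 26/15,7,20,22, 28,52,  57,  60.23, 78.35,80]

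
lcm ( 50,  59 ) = 2950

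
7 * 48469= 339283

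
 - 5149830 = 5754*( -895)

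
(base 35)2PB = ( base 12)1B20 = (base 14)1304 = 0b110100001000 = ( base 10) 3336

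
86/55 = 86/55=1.56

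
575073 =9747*59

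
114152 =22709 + 91443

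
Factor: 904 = 2^3 * 113^1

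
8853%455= 208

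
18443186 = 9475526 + 8967660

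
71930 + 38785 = 110715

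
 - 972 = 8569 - 9541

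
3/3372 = 1/1124  =  0.00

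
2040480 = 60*34008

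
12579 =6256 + 6323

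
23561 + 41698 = 65259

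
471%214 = 43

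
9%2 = 1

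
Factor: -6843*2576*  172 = -2^6*3^1*7^1*23^1*43^1* 2281^1 = - 3031941696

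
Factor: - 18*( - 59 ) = 2^1*3^2*59^1 = 1062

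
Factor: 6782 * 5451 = 2^1* 3^1*23^1 * 79^1 *3391^1 = 36968682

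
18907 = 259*73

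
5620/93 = 60 + 40/93 = 60.43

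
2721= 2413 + 308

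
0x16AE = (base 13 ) 2848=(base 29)6q6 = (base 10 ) 5806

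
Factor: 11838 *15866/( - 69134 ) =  - 2^1*3^1 * 13^ ( - 1)*1973^1 * 2659^( - 1)*7933^1 = - 93910854/34567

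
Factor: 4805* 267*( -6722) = -2^1*3^1*5^1* 31^2*89^1*3361^1  =  - 8623889070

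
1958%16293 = 1958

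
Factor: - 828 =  - 2^2*3^2*23^1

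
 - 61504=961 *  (- 64)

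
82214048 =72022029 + 10192019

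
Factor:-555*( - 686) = 2^1 * 3^1*5^1*7^3*37^1 = 380730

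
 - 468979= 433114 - 902093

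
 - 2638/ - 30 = 87 + 14/15 = 87.93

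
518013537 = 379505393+138508144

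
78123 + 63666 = 141789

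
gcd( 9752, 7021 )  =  1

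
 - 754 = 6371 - 7125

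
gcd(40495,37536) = 1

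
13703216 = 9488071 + 4215145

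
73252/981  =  74 + 658/981 = 74.67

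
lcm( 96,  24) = 96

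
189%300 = 189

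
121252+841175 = 962427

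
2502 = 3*834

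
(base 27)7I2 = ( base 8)12727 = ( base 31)5PB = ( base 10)5591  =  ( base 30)66b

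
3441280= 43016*80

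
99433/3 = 99433/3 = 33144.33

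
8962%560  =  2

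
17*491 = 8347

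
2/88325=2/88325 = 0.00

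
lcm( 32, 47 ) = 1504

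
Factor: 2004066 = 2^1*3^2* 111337^1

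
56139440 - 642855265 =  - 586715825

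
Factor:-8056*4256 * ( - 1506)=2^9*3^1 * 7^1*19^2*53^1*251^1= 51635222016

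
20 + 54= 74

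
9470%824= 406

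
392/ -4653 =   -  1 + 4261/4653 = - 0.08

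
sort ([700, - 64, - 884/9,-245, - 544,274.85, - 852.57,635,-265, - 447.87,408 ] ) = [ - 852.57,-544, - 447.87,  -  265, - 245, - 884/9, - 64,274.85,408,  635, 700 ]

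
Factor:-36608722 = -2^1 * 179^1*  102259^1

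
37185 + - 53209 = -16024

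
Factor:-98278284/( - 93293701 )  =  2^2 * 3^1*13^1 * 629989^1 * 93293701^( - 1 ) 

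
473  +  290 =763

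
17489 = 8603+8886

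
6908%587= 451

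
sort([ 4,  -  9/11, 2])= [ - 9/11,2,4]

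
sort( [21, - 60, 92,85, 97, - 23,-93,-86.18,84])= [ - 93, - 86.18, - 60,-23,21,84,  85,92,97] 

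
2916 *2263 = 6598908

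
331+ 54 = 385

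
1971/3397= 1971/3397 = 0.58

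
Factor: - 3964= - 2^2*991^1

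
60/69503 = 60/69503= 0.00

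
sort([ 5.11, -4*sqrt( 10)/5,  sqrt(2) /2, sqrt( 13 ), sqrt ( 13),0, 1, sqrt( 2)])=[ - 4*sqrt( 10)/5,0,sqrt( 2 )/2 , 1, sqrt (2), sqrt( 13),  sqrt( 13) , 5.11]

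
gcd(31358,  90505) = 1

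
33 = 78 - 45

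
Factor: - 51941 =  - 51941^1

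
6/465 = 2/155 = 0.01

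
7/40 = 7/40 = 0.17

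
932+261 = 1193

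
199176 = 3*66392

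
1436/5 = 287 + 1/5 =287.20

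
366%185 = 181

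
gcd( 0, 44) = 44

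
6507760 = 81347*80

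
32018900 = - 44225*( - 724) 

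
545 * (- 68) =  - 37060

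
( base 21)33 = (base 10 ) 66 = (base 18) 3c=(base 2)1000010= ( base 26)2E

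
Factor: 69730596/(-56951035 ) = -2^2*3^2*5^( - 1 )*13^1*739^( - 1)*15413^( - 1)  *148997^1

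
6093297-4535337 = 1557960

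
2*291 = 582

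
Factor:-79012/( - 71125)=2^2*5^(  -  3)*569^( - 1)*19753^1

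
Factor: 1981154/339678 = 3^(-2)*7^1*113^( - 1)*167^( - 1)*141511^1= 990577/169839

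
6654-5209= 1445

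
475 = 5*95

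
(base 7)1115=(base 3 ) 112222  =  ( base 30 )DE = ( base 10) 404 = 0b110010100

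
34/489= 34/489= 0.07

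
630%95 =60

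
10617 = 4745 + 5872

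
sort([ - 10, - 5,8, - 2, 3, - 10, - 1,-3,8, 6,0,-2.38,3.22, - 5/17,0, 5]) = [  -  10,  -  10,-5, - 3, - 2.38, - 2, - 1,-5/17,0,0,3, 3.22,  5,6,8, 8]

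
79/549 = 79/549 = 0.14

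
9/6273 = 1/697  =  0.00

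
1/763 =1/763 =0.00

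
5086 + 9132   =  14218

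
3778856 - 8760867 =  - 4982011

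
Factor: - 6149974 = - 2^1*3074987^1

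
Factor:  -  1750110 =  - 2^1*3^1*5^1*58337^1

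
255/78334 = 255/78334 = 0.00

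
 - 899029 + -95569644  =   - 96468673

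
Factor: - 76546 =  - 2^1*38273^1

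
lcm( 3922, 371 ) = 27454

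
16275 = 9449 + 6826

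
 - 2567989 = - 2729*941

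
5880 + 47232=53112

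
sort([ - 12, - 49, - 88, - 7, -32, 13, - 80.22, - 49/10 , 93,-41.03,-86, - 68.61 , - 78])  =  [- 88, - 86, - 80.22, -78, - 68.61, - 49, - 41.03,  -  32 , - 12, - 7, - 49/10 , 13,93 ] 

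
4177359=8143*513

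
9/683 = 9/683 = 0.01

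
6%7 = 6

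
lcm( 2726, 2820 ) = 81780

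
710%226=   32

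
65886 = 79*834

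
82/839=82/839 = 0.10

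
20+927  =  947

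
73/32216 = 73/32216 =0.00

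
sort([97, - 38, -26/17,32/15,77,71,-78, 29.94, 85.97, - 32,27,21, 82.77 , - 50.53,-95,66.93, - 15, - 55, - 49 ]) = [-95 , - 78, - 55,-50.53, - 49,-38 , -32, - 15,-26/17, 32/15, 21, 27, 29.94 , 66.93, 71,77,82.77, 85.97,97]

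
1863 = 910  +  953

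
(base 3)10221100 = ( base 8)5467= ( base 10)2871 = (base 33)2l0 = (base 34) 2GF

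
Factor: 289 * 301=86989 = 7^1 * 17^2 * 43^1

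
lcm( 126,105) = 630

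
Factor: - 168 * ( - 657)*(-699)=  - 2^3*3^4 * 7^1*73^1 * 233^1  =  -77152824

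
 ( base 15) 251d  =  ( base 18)1671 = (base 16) 1edf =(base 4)1323133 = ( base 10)7903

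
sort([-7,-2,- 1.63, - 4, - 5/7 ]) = [ - 7, - 4,  -  2, - 1.63, - 5/7 ] 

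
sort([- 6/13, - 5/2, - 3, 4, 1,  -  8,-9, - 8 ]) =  [ - 9, - 8,-8, - 3, - 5/2, - 6/13, 1,4] 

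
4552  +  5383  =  9935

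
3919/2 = 3919/2=1959.50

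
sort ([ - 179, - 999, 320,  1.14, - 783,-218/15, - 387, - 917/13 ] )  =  [ - 999, - 783,-387, - 179, - 917/13,-218/15  ,  1.14, 320]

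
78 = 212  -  134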